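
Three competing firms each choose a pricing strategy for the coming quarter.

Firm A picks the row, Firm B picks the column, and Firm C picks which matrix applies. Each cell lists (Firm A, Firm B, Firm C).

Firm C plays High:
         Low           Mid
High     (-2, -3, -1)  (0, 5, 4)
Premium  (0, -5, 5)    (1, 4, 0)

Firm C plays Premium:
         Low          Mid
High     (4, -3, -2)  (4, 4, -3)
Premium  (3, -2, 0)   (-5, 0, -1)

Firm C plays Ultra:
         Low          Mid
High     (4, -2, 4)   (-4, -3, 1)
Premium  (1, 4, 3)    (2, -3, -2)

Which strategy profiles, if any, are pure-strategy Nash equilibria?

Check each profile: it is a Nash equilibrium iff no player can strictly gain by switching unilaterally.
(High, Low, High): Firm A can switch to Premium (-2 → 0). Not NE.
(High, Low, Premium): Firm B can switch to Mid (-3 → 4). Not NE.
(High, Low, Ultra): Firm A gets 4, best alternative 1; Firm B gets -2, best alternative -3; Firm C gets 4, best alternative -1. No profitable deviation — NE.
(High, Mid, High): Firm A can switch to Premium (0 → 1). Not NE.
(High, Mid, Premium): Firm C can switch to High (-3 → 4). Not NE.
(High, Mid, Ultra): Firm A can switch to Premium (-4 → 2). Not NE.
(Premium, Low, High): Firm B can switch to Mid (-5 → 4). Not NE.
(Premium, Low, Premium): Firm A can switch to High (3 → 4). Not NE.
(Premium, Low, Ultra): Firm A can switch to High (1 → 4). Not NE.
(Premium, Mid, High): Firm A gets 1, best alternative 0; Firm B gets 4, best alternative -5; Firm C gets 0, best alternative -1. No profitable deviation — NE.
(Premium, Mid, Premium): Firm A can switch to High (-5 → 4). Not NE.
(Premium, Mid, Ultra): Firm B can switch to Low (-3 → 4). Not NE.

(High, Low, Ultra); (Premium, Mid, High)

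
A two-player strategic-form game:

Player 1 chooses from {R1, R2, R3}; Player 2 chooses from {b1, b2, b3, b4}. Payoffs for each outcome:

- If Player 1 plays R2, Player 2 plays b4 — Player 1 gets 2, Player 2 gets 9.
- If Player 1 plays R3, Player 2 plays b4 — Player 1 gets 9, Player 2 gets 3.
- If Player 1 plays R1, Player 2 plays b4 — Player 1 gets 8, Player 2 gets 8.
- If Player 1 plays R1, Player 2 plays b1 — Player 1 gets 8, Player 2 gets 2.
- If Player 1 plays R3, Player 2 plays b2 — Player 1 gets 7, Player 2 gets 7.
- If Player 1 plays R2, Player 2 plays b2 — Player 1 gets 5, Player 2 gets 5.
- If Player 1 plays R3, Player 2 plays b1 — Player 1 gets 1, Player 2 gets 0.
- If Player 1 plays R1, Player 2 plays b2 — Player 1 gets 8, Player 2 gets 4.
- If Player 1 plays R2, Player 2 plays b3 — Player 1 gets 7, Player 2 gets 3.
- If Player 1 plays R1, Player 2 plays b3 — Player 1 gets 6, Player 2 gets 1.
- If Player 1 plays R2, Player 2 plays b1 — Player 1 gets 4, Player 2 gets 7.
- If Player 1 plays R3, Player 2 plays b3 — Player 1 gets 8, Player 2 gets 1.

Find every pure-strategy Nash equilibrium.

none

For each player, find the best response to each opponent profile; mutual best responses are the pure NE.
Player 1 against b1: payoffs 8, 4, 1 → best response R1.
Player 1 against b2: payoffs 8, 5, 7 → best response R1.
Player 1 against b3: payoffs 6, 7, 8 → best response R3.
Player 1 against b4: payoffs 8, 2, 9 → best response R3.
Player 2 against R1: payoffs 2, 4, 1, 8 → best response b4.
Player 2 against R2: payoffs 7, 5, 3, 9 → best response b4.
Player 2 against R3: payoffs 0, 7, 1, 3 → best response b2.
No profile is a mutual best response for all players.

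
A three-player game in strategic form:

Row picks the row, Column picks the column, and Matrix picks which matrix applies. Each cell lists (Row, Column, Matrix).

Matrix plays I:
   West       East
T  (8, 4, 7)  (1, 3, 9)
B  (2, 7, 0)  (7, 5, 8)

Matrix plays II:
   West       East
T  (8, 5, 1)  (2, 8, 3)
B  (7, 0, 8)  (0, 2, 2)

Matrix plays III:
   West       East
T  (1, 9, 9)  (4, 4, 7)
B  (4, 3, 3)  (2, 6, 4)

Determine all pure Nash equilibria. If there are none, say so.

none

Row against (West, I): payoffs 8, 2 → best response T.
Row against (West, II): payoffs 8, 7 → best response T.
Row against (West, III): payoffs 1, 4 → best response B.
Row against (East, I): payoffs 1, 7 → best response B.
Row against (East, II): payoffs 2, 0 → best response T.
Row against (East, III): payoffs 4, 2 → best response T.
Column against (T, I): payoffs 4, 3 → best response West.
Column against (T, II): payoffs 5, 8 → best response East.
Column against (T, III): payoffs 9, 4 → best response West.
Column against (B, I): payoffs 7, 5 → best response West.
Column against (B, II): payoffs 0, 2 → best response East.
Column against (B, III): payoffs 3, 6 → best response East.
Matrix against (T, West): payoffs 7, 1, 9 → best response III.
Matrix against (T, East): payoffs 9, 3, 7 → best response I.
Matrix against (B, West): payoffs 0, 8, 3 → best response II.
Matrix against (B, East): payoffs 8, 2, 4 → best response I.
No profile is a mutual best response for all players.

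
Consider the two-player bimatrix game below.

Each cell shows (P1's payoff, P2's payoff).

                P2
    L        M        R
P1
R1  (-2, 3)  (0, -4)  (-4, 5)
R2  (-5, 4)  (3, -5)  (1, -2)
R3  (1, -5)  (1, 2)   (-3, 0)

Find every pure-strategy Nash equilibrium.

(R1, L): P1 can switch to R3 (-2 → 1). Not NE.
(R1, M): P1 can switch to R2 (0 → 3). Not NE.
(R1, R): P1 can switch to R2 (-4 → 1). Not NE.
(R2, L): P1 can switch to R1 (-5 → -2). Not NE.
(R2, M): P2 can switch to L (-5 → 4). Not NE.
(R2, R): P2 can switch to L (-2 → 4). Not NE.
(The remaining 3 profiles each have a profitable deviation by the same check.)

No pure-strategy Nash equilibrium.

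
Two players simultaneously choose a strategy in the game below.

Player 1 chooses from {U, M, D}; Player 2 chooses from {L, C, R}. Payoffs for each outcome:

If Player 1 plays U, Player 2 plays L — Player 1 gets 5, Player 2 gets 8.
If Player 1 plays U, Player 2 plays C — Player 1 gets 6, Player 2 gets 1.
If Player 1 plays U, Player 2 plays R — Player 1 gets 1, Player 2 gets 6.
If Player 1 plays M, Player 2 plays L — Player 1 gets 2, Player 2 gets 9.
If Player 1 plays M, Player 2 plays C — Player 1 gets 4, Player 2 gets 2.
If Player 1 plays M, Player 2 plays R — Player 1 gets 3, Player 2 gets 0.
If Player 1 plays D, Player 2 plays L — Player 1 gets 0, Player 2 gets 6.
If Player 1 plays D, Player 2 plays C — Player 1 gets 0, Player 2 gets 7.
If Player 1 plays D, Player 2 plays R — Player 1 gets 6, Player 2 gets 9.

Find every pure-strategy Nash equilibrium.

For each player, find the best response to each opponent profile; mutual best responses are the pure NE.
Player 1 against L: payoffs 5, 2, 0 → best response U.
Player 1 against C: payoffs 6, 4, 0 → best response U.
Player 1 against R: payoffs 1, 3, 6 → best response D.
Player 2 against U: payoffs 8, 1, 6 → best response L.
Player 2 against M: payoffs 9, 2, 0 → best response L.
Player 2 against D: payoffs 6, 7, 9 → best response R.
Mutual best responses: (U, L); (D, R).

(U, L) and (D, R)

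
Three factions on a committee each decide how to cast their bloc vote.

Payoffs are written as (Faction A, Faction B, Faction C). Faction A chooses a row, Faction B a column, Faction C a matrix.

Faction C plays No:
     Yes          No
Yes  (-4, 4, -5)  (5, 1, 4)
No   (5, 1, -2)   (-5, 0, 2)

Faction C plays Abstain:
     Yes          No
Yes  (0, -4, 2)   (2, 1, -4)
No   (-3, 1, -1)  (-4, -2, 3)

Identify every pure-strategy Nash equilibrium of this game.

This game has no pure Nash equilibrium.

Faction A against (Yes, No): payoffs -4, 5 → best response No.
Faction A against (Yes, Abstain): payoffs 0, -3 → best response Yes.
Faction A against (No, No): payoffs 5, -5 → best response Yes.
Faction A against (No, Abstain): payoffs 2, -4 → best response Yes.
Faction B against (Yes, No): payoffs 4, 1 → best response Yes.
Faction B against (Yes, Abstain): payoffs -4, 1 → best response No.
Faction B against (No, No): payoffs 1, 0 → best response Yes.
Faction B against (No, Abstain): payoffs 1, -2 → best response Yes.
Faction C against (Yes, Yes): payoffs -5, 2 → best response Abstain.
Faction C against (Yes, No): payoffs 4, -4 → best response No.
Faction C against (No, Yes): payoffs -2, -1 → best response Abstain.
Faction C against (No, No): payoffs 2, 3 → best response Abstain.
No profile is a mutual best response for all players.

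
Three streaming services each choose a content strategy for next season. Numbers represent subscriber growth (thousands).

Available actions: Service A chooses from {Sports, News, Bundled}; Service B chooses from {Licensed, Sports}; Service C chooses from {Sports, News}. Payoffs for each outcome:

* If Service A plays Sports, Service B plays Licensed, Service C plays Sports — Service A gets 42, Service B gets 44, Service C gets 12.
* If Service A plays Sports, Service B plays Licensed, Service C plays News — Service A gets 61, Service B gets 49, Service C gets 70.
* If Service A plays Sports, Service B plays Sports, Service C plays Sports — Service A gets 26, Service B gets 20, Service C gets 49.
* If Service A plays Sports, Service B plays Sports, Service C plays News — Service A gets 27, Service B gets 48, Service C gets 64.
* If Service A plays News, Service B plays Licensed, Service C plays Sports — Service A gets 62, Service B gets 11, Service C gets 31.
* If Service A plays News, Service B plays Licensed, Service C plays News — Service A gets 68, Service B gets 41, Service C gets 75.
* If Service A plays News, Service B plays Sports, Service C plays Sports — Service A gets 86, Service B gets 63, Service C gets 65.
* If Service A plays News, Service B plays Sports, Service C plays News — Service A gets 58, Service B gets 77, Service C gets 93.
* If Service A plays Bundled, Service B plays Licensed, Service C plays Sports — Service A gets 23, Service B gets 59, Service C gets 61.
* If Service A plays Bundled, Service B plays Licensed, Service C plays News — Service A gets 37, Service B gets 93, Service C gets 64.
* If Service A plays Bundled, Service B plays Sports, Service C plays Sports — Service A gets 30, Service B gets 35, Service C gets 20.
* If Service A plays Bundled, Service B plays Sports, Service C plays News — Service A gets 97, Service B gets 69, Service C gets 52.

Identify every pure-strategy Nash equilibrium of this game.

(Sports, Licensed, Sports): Service A can switch to News (42 → 62). Not NE.
(Sports, Licensed, News): Service A can switch to News (61 → 68). Not NE.
(Sports, Sports, Sports): Service A can switch to News (26 → 86). Not NE.
(Sports, Sports, News): Service A can switch to News (27 → 58). Not NE.
(News, Licensed, Sports): Service B can switch to Sports (11 → 63). Not NE.
(News, Licensed, News): Service B can switch to Sports (41 → 77). Not NE.
(News, Sports, Sports): Service C can switch to News (65 → 93). Not NE.
(News, Sports, News): Service A can switch to Bundled (58 → 97). Not NE.
(The remaining 4 profiles each have a profitable deviation by the same check.)

This game has no pure Nash equilibrium.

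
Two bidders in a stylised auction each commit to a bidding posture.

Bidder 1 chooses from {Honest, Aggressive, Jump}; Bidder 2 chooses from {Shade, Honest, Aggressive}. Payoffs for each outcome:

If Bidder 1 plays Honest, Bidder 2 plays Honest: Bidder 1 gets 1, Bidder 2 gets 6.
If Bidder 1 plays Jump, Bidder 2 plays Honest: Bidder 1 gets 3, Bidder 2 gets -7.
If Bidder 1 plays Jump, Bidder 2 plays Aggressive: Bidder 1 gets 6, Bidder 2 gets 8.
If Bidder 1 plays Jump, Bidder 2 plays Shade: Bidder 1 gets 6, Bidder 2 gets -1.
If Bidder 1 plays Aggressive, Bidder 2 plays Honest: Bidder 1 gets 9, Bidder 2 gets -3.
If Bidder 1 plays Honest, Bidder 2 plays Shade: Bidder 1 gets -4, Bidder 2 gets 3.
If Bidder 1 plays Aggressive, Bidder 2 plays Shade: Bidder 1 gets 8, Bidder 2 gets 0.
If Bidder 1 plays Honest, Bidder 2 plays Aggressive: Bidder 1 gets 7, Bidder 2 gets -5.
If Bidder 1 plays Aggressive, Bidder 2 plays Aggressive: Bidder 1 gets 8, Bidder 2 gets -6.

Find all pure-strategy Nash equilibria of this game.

The unique pure-strategy Nash equilibrium is (Aggressive, Shade).

Bidder 1 against Shade: payoffs -4, 8, 6 → best response Aggressive.
Bidder 1 against Honest: payoffs 1, 9, 3 → best response Aggressive.
Bidder 1 against Aggressive: payoffs 7, 8, 6 → best response Aggressive.
Bidder 2 against Honest: payoffs 3, 6, -5 → best response Honest.
Bidder 2 against Aggressive: payoffs 0, -3, -6 → best response Shade.
Bidder 2 against Jump: payoffs -1, -7, 8 → best response Aggressive.
Mutual best responses: (Aggressive, Shade).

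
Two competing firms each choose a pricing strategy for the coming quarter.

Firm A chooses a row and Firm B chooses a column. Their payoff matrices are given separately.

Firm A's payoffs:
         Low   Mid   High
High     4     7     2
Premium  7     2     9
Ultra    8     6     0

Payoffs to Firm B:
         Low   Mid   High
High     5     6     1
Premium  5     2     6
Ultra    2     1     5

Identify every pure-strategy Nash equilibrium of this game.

Firm A against Low: payoffs 4, 7, 8 → best response Ultra.
Firm A against Mid: payoffs 7, 2, 6 → best response High.
Firm A against High: payoffs 2, 9, 0 → best response Premium.
Firm B against High: payoffs 5, 6, 1 → best response Mid.
Firm B against Premium: payoffs 5, 2, 6 → best response High.
Firm B against Ultra: payoffs 2, 1, 5 → best response High.
Mutual best responses: (High, Mid); (Premium, High).

Pure-strategy Nash equilibria: (High, Mid) and (Premium, High)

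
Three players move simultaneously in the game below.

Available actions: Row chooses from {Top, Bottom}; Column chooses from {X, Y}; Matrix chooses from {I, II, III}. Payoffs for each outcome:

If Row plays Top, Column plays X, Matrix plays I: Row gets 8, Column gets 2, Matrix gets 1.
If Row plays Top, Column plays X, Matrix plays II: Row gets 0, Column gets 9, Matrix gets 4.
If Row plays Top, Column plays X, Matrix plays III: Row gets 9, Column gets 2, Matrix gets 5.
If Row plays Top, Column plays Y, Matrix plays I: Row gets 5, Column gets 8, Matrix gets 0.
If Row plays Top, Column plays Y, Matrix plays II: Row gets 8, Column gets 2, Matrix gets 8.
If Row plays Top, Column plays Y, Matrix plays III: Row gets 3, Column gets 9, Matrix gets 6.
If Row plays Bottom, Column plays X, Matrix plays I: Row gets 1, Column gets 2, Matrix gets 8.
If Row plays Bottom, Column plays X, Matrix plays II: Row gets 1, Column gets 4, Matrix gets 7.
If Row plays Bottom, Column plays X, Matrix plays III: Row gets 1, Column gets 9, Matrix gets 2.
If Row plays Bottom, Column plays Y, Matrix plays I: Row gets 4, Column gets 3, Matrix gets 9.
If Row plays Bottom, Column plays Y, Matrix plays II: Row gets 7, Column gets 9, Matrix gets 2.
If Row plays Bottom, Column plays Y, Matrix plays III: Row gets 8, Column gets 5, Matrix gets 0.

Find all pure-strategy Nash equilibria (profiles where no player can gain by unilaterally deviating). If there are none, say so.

There is no pure-strategy Nash equilibrium.

Row against (X, I): payoffs 8, 1 → best response Top.
Row against (X, II): payoffs 0, 1 → best response Bottom.
Row against (X, III): payoffs 9, 1 → best response Top.
Row against (Y, I): payoffs 5, 4 → best response Top.
Row against (Y, II): payoffs 8, 7 → best response Top.
Row against (Y, III): payoffs 3, 8 → best response Bottom.
Column against (Top, I): payoffs 2, 8 → best response Y.
Column against (Top, II): payoffs 9, 2 → best response X.
Column against (Top, III): payoffs 2, 9 → best response Y.
Column against (Bottom, I): payoffs 2, 3 → best response Y.
Column against (Bottom, II): payoffs 4, 9 → best response Y.
Column against (Bottom, III): payoffs 9, 5 → best response X.
Matrix against (Top, X): payoffs 1, 4, 5 → best response III.
Matrix against (Top, Y): payoffs 0, 8, 6 → best response II.
Matrix against (Bottom, X): payoffs 8, 7, 2 → best response I.
Matrix against (Bottom, Y): payoffs 9, 2, 0 → best response I.
No profile is a mutual best response for all players.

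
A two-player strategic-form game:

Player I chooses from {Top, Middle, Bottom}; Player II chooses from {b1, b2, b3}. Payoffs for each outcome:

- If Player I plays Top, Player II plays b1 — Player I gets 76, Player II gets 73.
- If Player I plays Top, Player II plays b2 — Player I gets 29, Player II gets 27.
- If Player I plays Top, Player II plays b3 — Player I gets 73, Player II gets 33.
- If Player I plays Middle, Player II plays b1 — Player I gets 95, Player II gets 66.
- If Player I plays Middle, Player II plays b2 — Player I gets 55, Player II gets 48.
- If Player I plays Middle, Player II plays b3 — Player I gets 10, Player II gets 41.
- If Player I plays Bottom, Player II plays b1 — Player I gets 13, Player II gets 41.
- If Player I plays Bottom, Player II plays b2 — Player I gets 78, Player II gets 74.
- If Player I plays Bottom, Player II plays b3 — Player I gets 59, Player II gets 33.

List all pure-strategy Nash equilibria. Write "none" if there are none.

(Middle, b1), (Bottom, b2)

(Top, b1): Player I can switch to Middle (76 → 95). Not NE.
(Top, b2): Player I can switch to Middle (29 → 55). Not NE.
(Top, b3): Player II can switch to b1 (33 → 73). Not NE.
(Middle, b1): Player I gets 95, best alternative 76; Player II gets 66, best alternative 48. No profitable deviation — NE.
(Middle, b2): Player I can switch to Bottom (55 → 78). Not NE.
(Middle, b3): Player I can switch to Top (10 → 73). Not NE.
(Bottom, b1): Player I can switch to Top (13 → 76). Not NE.
(Bottom, b2): Player I gets 78, best alternative 55; Player II gets 74, best alternative 41. No profitable deviation — NE.
(The remaining 1 profile has a profitable deviation by the same check.)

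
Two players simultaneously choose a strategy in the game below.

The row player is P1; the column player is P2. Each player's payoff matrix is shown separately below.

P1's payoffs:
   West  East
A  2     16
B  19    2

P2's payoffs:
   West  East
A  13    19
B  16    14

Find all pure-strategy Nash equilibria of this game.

The pure Nash equilibria are (A, East) and (B, West).

(A, West): P1 can switch to B (2 → 19). Not NE.
(A, East): P1 gets 16, best alternative 2; P2 gets 19, best alternative 13. No profitable deviation — NE.
(B, West): P1 gets 19, best alternative 2; P2 gets 16, best alternative 14. No profitable deviation — NE.
(B, East): P1 can switch to A (2 → 16). Not NE.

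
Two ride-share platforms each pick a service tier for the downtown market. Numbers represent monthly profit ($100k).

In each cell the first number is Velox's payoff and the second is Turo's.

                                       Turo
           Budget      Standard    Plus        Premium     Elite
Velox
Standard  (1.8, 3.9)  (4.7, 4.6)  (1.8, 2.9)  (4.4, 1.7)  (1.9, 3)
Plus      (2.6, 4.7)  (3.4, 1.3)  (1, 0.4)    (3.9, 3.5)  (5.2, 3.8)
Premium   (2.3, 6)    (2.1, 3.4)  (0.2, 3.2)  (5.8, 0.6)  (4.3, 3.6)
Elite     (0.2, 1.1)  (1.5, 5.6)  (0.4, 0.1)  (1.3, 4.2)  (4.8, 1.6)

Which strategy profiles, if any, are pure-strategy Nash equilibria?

(Standard, Budget): Velox can switch to Plus (1.8 → 2.6). Not NE.
(Standard, Standard): Velox gets 4.7, best alternative 3.4; Turo gets 4.6, best alternative 3.9. No profitable deviation — NE.
(Standard, Plus): Turo can switch to Budget (2.9 → 3.9). Not NE.
(Standard, Premium): Velox can switch to Premium (4.4 → 5.8). Not NE.
(Standard, Elite): Velox can switch to Plus (1.9 → 5.2). Not NE.
(Plus, Budget): Velox gets 2.6, best alternative 2.3; Turo gets 4.7, best alternative 3.8. No profitable deviation — NE.
(Plus, Standard): Velox can switch to Standard (3.4 → 4.7). Not NE.
(Plus, Plus): Velox can switch to Standard (1 → 1.8). Not NE.
(Plus, Premium): Velox can switch to Standard (3.9 → 4.4). Not NE.
(Plus, Elite): Turo can switch to Budget (3.8 → 4.7). Not NE.
(Premium, Budget): Velox can switch to Plus (2.3 → 2.6). Not NE.
(Premium, Standard): Velox can switch to Standard (2.1 → 4.7). Not NE.
(The remaining 8 profiles each have a profitable deviation by the same check.)

(Standard, Standard), (Plus, Budget)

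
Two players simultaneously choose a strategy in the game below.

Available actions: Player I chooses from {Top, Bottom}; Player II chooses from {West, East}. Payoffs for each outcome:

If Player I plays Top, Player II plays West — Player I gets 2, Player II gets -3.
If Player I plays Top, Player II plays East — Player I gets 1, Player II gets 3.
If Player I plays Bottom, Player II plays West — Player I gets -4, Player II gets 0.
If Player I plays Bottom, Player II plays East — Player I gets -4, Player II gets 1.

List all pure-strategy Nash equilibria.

Pure NE: (Top, East)

Check each profile: it is a Nash equilibrium iff no player can strictly gain by switching unilaterally.
(Top, West): Player II can switch to East (-3 → 3). Not NE.
(Top, East): Player I gets 1, best alternative -4; Player II gets 3, best alternative -3. No profitable deviation — NE.
(Bottom, West): Player I can switch to Top (-4 → 2). Not NE.
(Bottom, East): Player I can switch to Top (-4 → 1). Not NE.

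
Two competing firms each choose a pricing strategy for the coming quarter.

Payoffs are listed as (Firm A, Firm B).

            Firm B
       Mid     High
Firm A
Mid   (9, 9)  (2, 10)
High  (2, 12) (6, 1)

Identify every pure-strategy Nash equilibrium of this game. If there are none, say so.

Firm A against Mid: payoffs 9, 2 → best response Mid.
Firm A against High: payoffs 2, 6 → best response High.
Firm B against Mid: payoffs 9, 10 → best response High.
Firm B against High: payoffs 12, 1 → best response Mid.
No profile is a mutual best response for all players.

none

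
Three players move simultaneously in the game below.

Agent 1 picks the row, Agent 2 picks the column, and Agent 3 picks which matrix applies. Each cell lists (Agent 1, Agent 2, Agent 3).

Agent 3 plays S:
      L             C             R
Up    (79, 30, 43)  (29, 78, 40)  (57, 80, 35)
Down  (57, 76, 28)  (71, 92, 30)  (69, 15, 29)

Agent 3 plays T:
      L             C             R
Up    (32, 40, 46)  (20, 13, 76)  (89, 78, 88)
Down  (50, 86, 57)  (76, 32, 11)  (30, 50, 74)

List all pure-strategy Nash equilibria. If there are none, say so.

Agent 1 against (L, S): payoffs 79, 57 → best response Up.
Agent 1 against (L, T): payoffs 32, 50 → best response Down.
Agent 1 against (C, S): payoffs 29, 71 → best response Down.
Agent 1 against (C, T): payoffs 20, 76 → best response Down.
Agent 1 against (R, S): payoffs 57, 69 → best response Down.
Agent 1 against (R, T): payoffs 89, 30 → best response Up.
Agent 2 against (Up, S): payoffs 30, 78, 80 → best response R.
Agent 2 against (Up, T): payoffs 40, 13, 78 → best response R.
Agent 2 against (Down, S): payoffs 76, 92, 15 → best response C.
Agent 2 against (Down, T): payoffs 86, 32, 50 → best response L.
Agent 3 against (Up, L): payoffs 43, 46 → best response T.
Agent 3 against (Up, C): payoffs 40, 76 → best response T.
Agent 3 against (Up, R): payoffs 35, 88 → best response T.
Agent 3 against (Down, L): payoffs 28, 57 → best response T.
Agent 3 against (Down, C): payoffs 30, 11 → best response S.
Agent 3 against (Down, R): payoffs 29, 74 → best response T.
Mutual best responses: (Up, R, T); (Down, L, T); (Down, C, S).

(Up, R, T); (Down, L, T); (Down, C, S)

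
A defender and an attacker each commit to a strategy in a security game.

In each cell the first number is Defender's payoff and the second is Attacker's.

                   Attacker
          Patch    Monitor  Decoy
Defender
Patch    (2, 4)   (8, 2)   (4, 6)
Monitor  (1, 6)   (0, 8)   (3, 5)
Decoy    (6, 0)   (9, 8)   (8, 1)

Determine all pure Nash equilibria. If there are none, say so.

(Patch, Patch): Defender can switch to Decoy (2 → 6). Not NE.
(Patch, Monitor): Defender can switch to Decoy (8 → 9). Not NE.
(Patch, Decoy): Defender can switch to Decoy (4 → 8). Not NE.
(Monitor, Patch): Defender can switch to Patch (1 → 2). Not NE.
(Monitor, Monitor): Defender can switch to Patch (0 → 8). Not NE.
(Monitor, Decoy): Defender can switch to Patch (3 → 4). Not NE.
(Decoy, Patch): Attacker can switch to Monitor (0 → 8). Not NE.
(Decoy, Monitor): Defender gets 9, best alternative 8; Attacker gets 8, best alternative 1. No profitable deviation — NE.
(Decoy, Decoy): Attacker can switch to Monitor (1 → 8). Not NE.

(Decoy, Monitor)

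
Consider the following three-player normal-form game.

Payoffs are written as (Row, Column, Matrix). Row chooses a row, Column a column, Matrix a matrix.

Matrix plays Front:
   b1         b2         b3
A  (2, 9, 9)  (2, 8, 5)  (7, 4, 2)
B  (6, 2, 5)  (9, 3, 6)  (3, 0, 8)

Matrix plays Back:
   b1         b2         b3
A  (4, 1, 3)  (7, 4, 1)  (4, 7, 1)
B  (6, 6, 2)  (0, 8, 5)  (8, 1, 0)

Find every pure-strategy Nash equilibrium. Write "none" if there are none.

Pure NE: (B, b2, Front)

For each player, find the best response to each opponent profile; mutual best responses are the pure NE.
Row against (b1, Front): payoffs 2, 6 → best response B.
Row against (b1, Back): payoffs 4, 6 → best response B.
Row against (b2, Front): payoffs 2, 9 → best response B.
Row against (b2, Back): payoffs 7, 0 → best response A.
Row against (b3, Front): payoffs 7, 3 → best response A.
Row against (b3, Back): payoffs 4, 8 → best response B.
Column against (A, Front): payoffs 9, 8, 4 → best response b1.
Column against (A, Back): payoffs 1, 4, 7 → best response b3.
Column against (B, Front): payoffs 2, 3, 0 → best response b2.
Column against (B, Back): payoffs 6, 8, 1 → best response b2.
Matrix against (A, b1): payoffs 9, 3 → best response Front.
Matrix against (A, b2): payoffs 5, 1 → best response Front.
Matrix against (A, b3): payoffs 2, 1 → best response Front.
Matrix against (B, b1): payoffs 5, 2 → best response Front.
Matrix against (B, b2): payoffs 6, 5 → best response Front.
Matrix against (B, b3): payoffs 8, 0 → best response Front.
Mutual best responses: (B, b2, Front).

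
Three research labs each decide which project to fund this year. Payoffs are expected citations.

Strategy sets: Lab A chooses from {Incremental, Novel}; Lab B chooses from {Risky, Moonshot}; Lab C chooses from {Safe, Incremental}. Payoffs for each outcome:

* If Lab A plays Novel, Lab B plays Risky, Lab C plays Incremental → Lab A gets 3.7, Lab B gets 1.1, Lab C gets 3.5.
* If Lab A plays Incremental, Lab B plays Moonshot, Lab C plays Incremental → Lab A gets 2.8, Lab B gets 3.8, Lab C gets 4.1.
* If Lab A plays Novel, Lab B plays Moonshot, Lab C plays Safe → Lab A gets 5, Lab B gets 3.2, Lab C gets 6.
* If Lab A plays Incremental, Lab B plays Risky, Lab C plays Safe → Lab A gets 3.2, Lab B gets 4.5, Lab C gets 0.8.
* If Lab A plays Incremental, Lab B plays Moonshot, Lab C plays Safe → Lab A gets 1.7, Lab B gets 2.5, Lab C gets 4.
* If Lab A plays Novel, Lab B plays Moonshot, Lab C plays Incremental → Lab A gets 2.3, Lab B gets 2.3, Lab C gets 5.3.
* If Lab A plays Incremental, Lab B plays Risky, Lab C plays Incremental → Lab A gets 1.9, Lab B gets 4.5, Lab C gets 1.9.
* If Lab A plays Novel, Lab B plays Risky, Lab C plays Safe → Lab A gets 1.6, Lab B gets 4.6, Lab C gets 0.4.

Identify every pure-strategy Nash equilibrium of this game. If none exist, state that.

Lab A against (Risky, Safe): payoffs 3.2, 1.6 → best response Incremental.
Lab A against (Risky, Incremental): payoffs 1.9, 3.7 → best response Novel.
Lab A against (Moonshot, Safe): payoffs 1.7, 5 → best response Novel.
Lab A against (Moonshot, Incremental): payoffs 2.8, 2.3 → best response Incremental.
Lab B against (Incremental, Safe): payoffs 4.5, 2.5 → best response Risky.
Lab B against (Incremental, Incremental): payoffs 4.5, 3.8 → best response Risky.
Lab B against (Novel, Safe): payoffs 4.6, 3.2 → best response Risky.
Lab B against (Novel, Incremental): payoffs 1.1, 2.3 → best response Moonshot.
Lab C against (Incremental, Risky): payoffs 0.8, 1.9 → best response Incremental.
Lab C against (Incremental, Moonshot): payoffs 4, 4.1 → best response Incremental.
Lab C against (Novel, Risky): payoffs 0.4, 3.5 → best response Incremental.
Lab C against (Novel, Moonshot): payoffs 6, 5.3 → best response Safe.
No profile is a mutual best response for all players.

This game has no pure Nash equilibrium.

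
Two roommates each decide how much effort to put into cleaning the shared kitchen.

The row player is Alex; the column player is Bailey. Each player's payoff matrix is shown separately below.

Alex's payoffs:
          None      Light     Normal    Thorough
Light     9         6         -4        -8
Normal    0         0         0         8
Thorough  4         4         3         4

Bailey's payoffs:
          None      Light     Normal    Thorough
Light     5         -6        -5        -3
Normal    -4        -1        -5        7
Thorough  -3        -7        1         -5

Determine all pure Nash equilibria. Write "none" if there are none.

Pure-strategy Nash equilibria: (Light, None) and (Normal, Thorough) and (Thorough, Normal)

Mark each player's best response to every combination of opponents' strategies; a profile where every player is best-responding is a pure Nash equilibrium.
Alex against None: payoffs 9, 0, 4 → best response Light.
Alex against Light: payoffs 6, 0, 4 → best response Light.
Alex against Normal: payoffs -4, 0, 3 → best response Thorough.
Alex against Thorough: payoffs -8, 8, 4 → best response Normal.
Bailey against Light: payoffs 5, -6, -5, -3 → best response None.
Bailey against Normal: payoffs -4, -1, -5, 7 → best response Thorough.
Bailey against Thorough: payoffs -3, -7, 1, -5 → best response Normal.
Mutual best responses: (Light, None); (Normal, Thorough); (Thorough, Normal).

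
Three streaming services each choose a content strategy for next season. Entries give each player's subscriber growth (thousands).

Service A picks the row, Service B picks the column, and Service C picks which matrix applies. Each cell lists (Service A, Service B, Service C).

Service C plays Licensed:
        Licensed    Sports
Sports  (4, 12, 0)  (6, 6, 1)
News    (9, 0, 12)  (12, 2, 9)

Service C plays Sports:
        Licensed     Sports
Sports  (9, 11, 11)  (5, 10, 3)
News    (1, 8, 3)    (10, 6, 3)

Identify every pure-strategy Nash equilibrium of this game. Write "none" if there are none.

The pure Nash equilibria are (Sports, Licensed, Sports), (News, Sports, Licensed).

Check each profile: it is a Nash equilibrium iff no player can strictly gain by switching unilaterally.
(Sports, Licensed, Licensed): Service A can switch to News (4 → 9). Not NE.
(Sports, Licensed, Sports): Service A gets 9, best alternative 1; Service B gets 11, best alternative 10; Service C gets 11, best alternative 0. No profitable deviation — NE.
(Sports, Sports, Licensed): Service A can switch to News (6 → 12). Not NE.
(Sports, Sports, Sports): Service A can switch to News (5 → 10). Not NE.
(News, Licensed, Licensed): Service B can switch to Sports (0 → 2). Not NE.
(News, Licensed, Sports): Service A can switch to Sports (1 → 9). Not NE.
(News, Sports, Licensed): Service A gets 12, best alternative 6; Service B gets 2, best alternative 0; Service C gets 9, best alternative 3. No profitable deviation — NE.
(News, Sports, Sports): Service B can switch to Licensed (6 → 8). Not NE.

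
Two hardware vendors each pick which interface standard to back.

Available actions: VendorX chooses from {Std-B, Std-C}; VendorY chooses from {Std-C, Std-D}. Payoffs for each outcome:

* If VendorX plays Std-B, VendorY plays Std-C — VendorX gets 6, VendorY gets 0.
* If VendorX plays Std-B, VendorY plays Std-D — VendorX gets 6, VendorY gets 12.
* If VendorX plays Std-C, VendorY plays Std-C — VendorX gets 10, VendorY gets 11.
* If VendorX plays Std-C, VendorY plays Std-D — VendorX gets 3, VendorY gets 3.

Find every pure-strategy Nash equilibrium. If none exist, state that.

The pure Nash equilibria are (Std-B, Std-D) and (Std-C, Std-C).

VendorX against Std-C: payoffs 6, 10 → best response Std-C.
VendorX against Std-D: payoffs 6, 3 → best response Std-B.
VendorY against Std-B: payoffs 0, 12 → best response Std-D.
VendorY against Std-C: payoffs 11, 3 → best response Std-C.
Mutual best responses: (Std-B, Std-D); (Std-C, Std-C).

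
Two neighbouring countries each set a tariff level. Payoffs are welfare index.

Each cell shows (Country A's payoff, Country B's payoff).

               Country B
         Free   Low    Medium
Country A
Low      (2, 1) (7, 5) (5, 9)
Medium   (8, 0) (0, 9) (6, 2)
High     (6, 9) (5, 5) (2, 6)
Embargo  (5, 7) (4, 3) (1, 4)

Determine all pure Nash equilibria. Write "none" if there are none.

There is no pure-strategy Nash equilibrium.

(Low, Free): Country A can switch to Medium (2 → 8). Not NE.
(Low, Low): Country B can switch to Medium (5 → 9). Not NE.
(Low, Medium): Country A can switch to Medium (5 → 6). Not NE.
(Medium, Free): Country B can switch to Low (0 → 9). Not NE.
(Medium, Low): Country A can switch to Low (0 → 7). Not NE.
(Medium, Medium): Country B can switch to Low (2 → 9). Not NE.
(High, Free): Country A can switch to Medium (6 → 8). Not NE.
(High, Low): Country A can switch to Low (5 → 7). Not NE.
(High, Medium): Country A can switch to Low (2 → 5). Not NE.
(Embargo, Free): Country A can switch to Medium (5 → 8). Not NE.
(The remaining 2 profiles each have a profitable deviation by the same check.)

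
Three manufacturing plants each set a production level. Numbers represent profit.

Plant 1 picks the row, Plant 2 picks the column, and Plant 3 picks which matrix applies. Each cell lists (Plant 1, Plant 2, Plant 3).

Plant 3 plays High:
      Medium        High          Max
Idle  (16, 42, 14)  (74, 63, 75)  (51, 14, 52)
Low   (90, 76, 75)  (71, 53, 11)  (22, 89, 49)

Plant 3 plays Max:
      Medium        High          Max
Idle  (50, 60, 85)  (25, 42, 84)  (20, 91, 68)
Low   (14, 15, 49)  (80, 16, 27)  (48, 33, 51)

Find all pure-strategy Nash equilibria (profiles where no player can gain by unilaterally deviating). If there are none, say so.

Pure NE: (Low, Max, Max)

(Idle, Medium, High): Plant 1 can switch to Low (16 → 90). Not NE.
(Idle, Medium, Max): Plant 2 can switch to Max (60 → 91). Not NE.
(Idle, High, High): Plant 3 can switch to Max (75 → 84). Not NE.
(Idle, High, Max): Plant 1 can switch to Low (25 → 80). Not NE.
(Idle, Max, High): Plant 2 can switch to Medium (14 → 42). Not NE.
(Idle, Max, Max): Plant 1 can switch to Low (20 → 48). Not NE.
(Low, Medium, High): Plant 2 can switch to Max (76 → 89). Not NE.
(Low, Medium, Max): Plant 1 can switch to Idle (14 → 50). Not NE.
(Low, High, High): Plant 1 can switch to Idle (71 → 74). Not NE.
(Low, High, Max): Plant 2 can switch to Max (16 → 33). Not NE.
(Low, Max, High): Plant 1 can switch to Idle (22 → 51). Not NE.
(Low, Max, Max): Plant 1 gets 48, best alternative 20; Plant 2 gets 33, best alternative 16; Plant 3 gets 51, best alternative 49. No profitable deviation — NE.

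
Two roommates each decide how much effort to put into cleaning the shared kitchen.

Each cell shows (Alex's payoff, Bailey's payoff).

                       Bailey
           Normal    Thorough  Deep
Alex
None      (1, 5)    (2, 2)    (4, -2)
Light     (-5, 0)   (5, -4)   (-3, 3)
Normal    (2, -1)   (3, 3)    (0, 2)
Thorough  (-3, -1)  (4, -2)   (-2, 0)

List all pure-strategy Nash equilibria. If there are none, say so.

Mark each player's best response to every combination of opponents' strategies; a profile where every player is best-responding is a pure Nash equilibrium.
Alex against Normal: payoffs 1, -5, 2, -3 → best response Normal.
Alex against Thorough: payoffs 2, 5, 3, 4 → best response Light.
Alex against Deep: payoffs 4, -3, 0, -2 → best response None.
Bailey against None: payoffs 5, 2, -2 → best response Normal.
Bailey against Light: payoffs 0, -4, 3 → best response Deep.
Bailey against Normal: payoffs -1, 3, 2 → best response Thorough.
Bailey against Thorough: payoffs -1, -2, 0 → best response Deep.
No profile is a mutual best response for all players.

This game has no pure Nash equilibrium.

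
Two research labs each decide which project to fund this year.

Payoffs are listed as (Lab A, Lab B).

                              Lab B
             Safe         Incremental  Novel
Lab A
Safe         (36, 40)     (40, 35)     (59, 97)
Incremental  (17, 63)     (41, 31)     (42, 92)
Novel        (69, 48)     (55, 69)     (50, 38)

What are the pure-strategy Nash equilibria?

(Safe, Novel), (Novel, Incremental)

Check each profile: it is a Nash equilibrium iff no player can strictly gain by switching unilaterally.
(Safe, Safe): Lab A can switch to Novel (36 → 69). Not NE.
(Safe, Incremental): Lab A can switch to Incremental (40 → 41). Not NE.
(Safe, Novel): Lab A gets 59, best alternative 50; Lab B gets 97, best alternative 40. No profitable deviation — NE.
(Incremental, Safe): Lab A can switch to Safe (17 → 36). Not NE.
(Incremental, Incremental): Lab A can switch to Novel (41 → 55). Not NE.
(Incremental, Novel): Lab A can switch to Safe (42 → 59). Not NE.
(Novel, Safe): Lab B can switch to Incremental (48 → 69). Not NE.
(Novel, Incremental): Lab A gets 55, best alternative 41; Lab B gets 69, best alternative 48. No profitable deviation — NE.
(Novel, Novel): Lab A can switch to Safe (50 → 59). Not NE.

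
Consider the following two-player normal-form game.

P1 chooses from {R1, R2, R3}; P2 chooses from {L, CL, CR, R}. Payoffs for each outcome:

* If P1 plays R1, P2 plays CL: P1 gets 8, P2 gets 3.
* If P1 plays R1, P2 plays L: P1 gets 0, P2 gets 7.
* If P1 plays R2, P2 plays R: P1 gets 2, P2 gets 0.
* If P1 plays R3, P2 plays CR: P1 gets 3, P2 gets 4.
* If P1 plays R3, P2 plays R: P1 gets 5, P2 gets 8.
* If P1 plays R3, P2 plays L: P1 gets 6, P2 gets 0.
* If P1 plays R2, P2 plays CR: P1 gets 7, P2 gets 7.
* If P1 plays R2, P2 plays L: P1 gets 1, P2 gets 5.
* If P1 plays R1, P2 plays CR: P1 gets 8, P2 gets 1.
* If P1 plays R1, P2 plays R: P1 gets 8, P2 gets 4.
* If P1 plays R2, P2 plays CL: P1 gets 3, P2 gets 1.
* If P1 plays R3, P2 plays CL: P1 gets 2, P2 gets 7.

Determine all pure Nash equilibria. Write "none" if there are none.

none

For each strategy profile, look for a profitable unilateral deviation.
(R1, L): P1 can switch to R2 (0 → 1). Not NE.
(R1, CL): P2 can switch to L (3 → 7). Not NE.
(R1, CR): P2 can switch to L (1 → 7). Not NE.
(R1, R): P2 can switch to L (4 → 7). Not NE.
(R2, L): P1 can switch to R3 (1 → 6). Not NE.
(R2, CL): P1 can switch to R1 (3 → 8). Not NE.
(R2, CR): P1 can switch to R1 (7 → 8). Not NE.
(R2, R): P1 can switch to R1 (2 → 8). Not NE.
(R3, L): P2 can switch to CL (0 → 7). Not NE.
(R3, CL): P1 can switch to R1 (2 → 8). Not NE.
(The remaining 2 profiles each have a profitable deviation by the same check.)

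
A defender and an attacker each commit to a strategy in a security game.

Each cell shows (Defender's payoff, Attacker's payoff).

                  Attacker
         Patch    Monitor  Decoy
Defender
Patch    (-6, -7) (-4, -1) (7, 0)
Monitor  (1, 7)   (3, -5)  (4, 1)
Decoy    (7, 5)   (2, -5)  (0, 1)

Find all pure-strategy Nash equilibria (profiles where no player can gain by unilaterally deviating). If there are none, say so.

(Patch, Patch): Defender can switch to Monitor (-6 → 1). Not NE.
(Patch, Monitor): Defender can switch to Monitor (-4 → 3). Not NE.
(Patch, Decoy): Defender gets 7, best alternative 4; Attacker gets 0, best alternative -1. No profitable deviation — NE.
(Monitor, Patch): Defender can switch to Decoy (1 → 7). Not NE.
(Monitor, Monitor): Attacker can switch to Patch (-5 → 7). Not NE.
(Monitor, Decoy): Defender can switch to Patch (4 → 7). Not NE.
(Decoy, Patch): Defender gets 7, best alternative 1; Attacker gets 5, best alternative 1. No profitable deviation — NE.
(Decoy, Monitor): Defender can switch to Monitor (2 → 3). Not NE.
(The remaining 1 profile has a profitable deviation by the same check.)

(Patch, Decoy); (Decoy, Patch)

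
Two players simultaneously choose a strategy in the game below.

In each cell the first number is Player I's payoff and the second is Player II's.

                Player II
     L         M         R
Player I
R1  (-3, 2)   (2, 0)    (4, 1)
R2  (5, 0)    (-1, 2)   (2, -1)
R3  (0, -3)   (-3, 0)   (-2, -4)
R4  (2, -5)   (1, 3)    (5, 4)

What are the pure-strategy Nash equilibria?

The unique pure-strategy Nash equilibrium is (R4, R).

Player I against L: payoffs -3, 5, 0, 2 → best response R2.
Player I against M: payoffs 2, -1, -3, 1 → best response R1.
Player I against R: payoffs 4, 2, -2, 5 → best response R4.
Player II against R1: payoffs 2, 0, 1 → best response L.
Player II against R2: payoffs 0, 2, -1 → best response M.
Player II against R3: payoffs -3, 0, -4 → best response M.
Player II against R4: payoffs -5, 3, 4 → best response R.
Mutual best responses: (R4, R).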